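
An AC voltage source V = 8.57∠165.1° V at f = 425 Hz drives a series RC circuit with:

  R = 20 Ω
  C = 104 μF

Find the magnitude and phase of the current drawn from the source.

Step 1 — Angular frequency: ω = 2π·f = 2π·425 = 2670 rad/s.
Step 2 — Component impedances:
  R: Z = R = 20 Ω
  C: Z = 1/(jωC) = -j/(ω·C) = 0 - j3.601 Ω
Step 3 — Series combination: Z_total = R + C = 20 - j3.601 Ω = 20.32∠-10.2° Ω.
Step 4 — Source phasor: V = 8.57∠165.1° V = -8.282 + j2.204 V.
Step 5 — Ohm's law: I = V / Z_total = (-8.282 + j2.204) / (20 - j3.601) = -0.4203 + j0.03451 A.
Step 6 — Convert to polar: |I| = 0.4217 A, ∠I = 175.3°.

I = 0.4217∠175.3° A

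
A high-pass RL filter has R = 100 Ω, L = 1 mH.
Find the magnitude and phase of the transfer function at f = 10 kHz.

Step 1 — Angular frequency: ω = 2π·1e+04 = 6.283e+04 rad/s.
Step 2 — Transfer function: H(jω) = jωL/(R + jωL).
Step 3 — Numerator jωL = j·62.83; denominator R + jωL = 100 + j62.83.
Step 4 — H = 0.283 + j0.4505.
Step 5 — Magnitude: |H| = 0.532 (-5.5 dB); phase: φ = 57.9°.

|H| = 0.532 (-5.5 dB), φ = 57.9°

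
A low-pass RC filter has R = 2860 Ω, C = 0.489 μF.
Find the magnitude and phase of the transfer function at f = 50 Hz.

Step 1 — Angular frequency: ω = 2π·50 = 314.2 rad/s.
Step 2 — Transfer function: H(jω) = 1/(1 + jωRC).
Step 3 — Denominator: 1 + jωRC = 1 + j·314.2·2860·4.89e-07 = 1 + j0.4394.
Step 4 — H = 0.8382 - j0.3683.
Step 5 — Magnitude: |H| = 0.9155 (-0.8 dB); phase: φ = -23.7°.

|H| = 0.9155 (-0.8 dB), φ = -23.7°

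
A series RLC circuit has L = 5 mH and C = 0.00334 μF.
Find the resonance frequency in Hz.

Step 1 — Resonance condition Im(Z)=0 gives ω₀ = 1/√(LC).
Step 2 — ω₀ = 1/√(0.005·3.34e-09) = 2.447e+05 rad/s.
Step 3 — f₀ = ω₀/(2π) = 3.895e+04 Hz.

f₀ = 3.895e+04 Hz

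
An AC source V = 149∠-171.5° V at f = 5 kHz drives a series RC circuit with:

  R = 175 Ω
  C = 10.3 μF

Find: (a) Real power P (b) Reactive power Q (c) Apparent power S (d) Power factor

Step 1 — Angular frequency: ω = 2π·f = 2π·5000 = 3.142e+04 rad/s.
Step 2 — Component impedances:
  R: Z = R = 175 Ω
  C: Z = 1/(jωC) = -j/(ω·C) = 0 - j3.09 Ω
Step 3 — Series combination: Z_total = R + C = 175 - j3.09 Ω = 175∠-1.0° Ω.
Step 4 — Source phasor: V = 149∠-171.5° V = -147.4 - j22.02 V.
Step 5 — Current: I = V / Z = -0.8396 - j0.1407 A = 0.8513∠-170.5° A.
Step 6 — Complex power: S = V·I* = 126.8 - j2.24 VA.
Step 7 — Real power: P = Re(S) = 126.8 W.
Step 8 — Reactive power: Q = Im(S) = -2.24 VAR.
Step 9 — Apparent power: |S| = 126.8 VA.
Step 10 — Power factor: PF = P/|S| = 0.9998 (leading).

(a) P = 126.8 W  (b) Q = -2.24 VAR  (c) S = 126.8 VA  (d) PF = 0.9998 (leading)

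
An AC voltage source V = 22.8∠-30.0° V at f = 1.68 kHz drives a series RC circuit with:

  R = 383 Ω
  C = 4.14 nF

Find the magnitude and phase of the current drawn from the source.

Step 1 — Angular frequency: ω = 2π·f = 2π·1680 = 1.056e+04 rad/s.
Step 2 — Component impedances:
  R: Z = R = 383 Ω
  C: Z = 1/(jωC) = -j/(ω·C) = 0 - j2.288e+04 Ω
Step 3 — Series combination: Z_total = R + C = 383 - j2.288e+04 Ω = 2.289e+04∠-89.0° Ω.
Step 4 — Source phasor: V = 22.8∠-30.0° V = 19.75 - j11.4 V.
Step 5 — Ohm's law: I = V / Z_total = (19.75 - j11.4) / (383 - j2.288e+04) = 0.0005125 + j0.0008543 A.
Step 6 — Convert to polar: |I| = 0.0009962 A, ∠I = 59.0°.

I = 0.0009962∠59.0° A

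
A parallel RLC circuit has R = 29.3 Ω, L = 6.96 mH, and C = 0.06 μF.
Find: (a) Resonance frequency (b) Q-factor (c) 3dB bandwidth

Step 1 — Resonance: ω₀ = 1/√(LC) = 1/√(0.00696·6e-08) = 4.894e+04 rad/s.
Step 2 — f₀ = ω₀/(2π) = 7788 Hz.
Step 3 — Parallel Q: Q = R/(ω₀L) = 29.3/(4.894e+04·0.00696) = 0.08603.
Step 4 — Bandwidth: Δω = ω₀/Q = 5.688e+05 rad/s; BW = Δω/(2π) = 9.053e+04 Hz.

(a) f₀ = 7788 Hz  (b) Q = 0.08603  (c) BW = 9.053e+04 Hz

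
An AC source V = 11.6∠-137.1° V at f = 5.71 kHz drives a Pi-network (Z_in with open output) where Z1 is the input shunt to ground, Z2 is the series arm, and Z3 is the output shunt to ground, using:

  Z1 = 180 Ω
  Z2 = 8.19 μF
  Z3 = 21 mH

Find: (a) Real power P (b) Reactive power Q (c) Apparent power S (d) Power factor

Step 1 — Angular frequency: ω = 2π·f = 2π·5710 = 3.588e+04 rad/s.
Step 2 — Component impedances:
  Z1: Z = R = 180 Ω
  Z2: Z = 1/(jωC) = -j/(ω·C) = 0 - j3.403 Ω
  Z3: Z = jωL = j·3.588e+04·0.021 = 0 + j753.4 Ω
Step 3 — With open output, the series arm Z2 and the output shunt Z3 appear in series to ground: Z2 + Z3 = 0 + j750 Ω.
Step 4 — Parallel with input shunt Z1: Z_in = Z1 || (Z2 + Z3) = 170.2 + j40.85 Ω = 175∠13.5° Ω.
Step 5 — Source phasor: V = 11.6∠-137.1° V = -8.497 - j7.896 V.
Step 6 — Current: I = V / Z = -0.05774 - j0.03254 A = 0.06627∠-150.6° A.
Step 7 — Complex power: S = V·I* = 0.7476 + j0.1794 VA.
Step 8 — Real power: P = Re(S) = 0.7476 W.
Step 9 — Reactive power: Q = Im(S) = 0.1794 VAR.
Step 10 — Apparent power: |S| = 0.7688 VA.
Step 11 — Power factor: PF = P/|S| = 0.9724 (lagging).

(a) P = 0.7476 W  (b) Q = 0.1794 VAR  (c) S = 0.7688 VA  (d) PF = 0.9724 (lagging)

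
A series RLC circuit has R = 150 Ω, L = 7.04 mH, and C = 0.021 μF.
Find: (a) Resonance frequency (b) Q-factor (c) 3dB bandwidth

Step 1 — Resonance: ω₀ = 1/√(LC) = 1/√(0.00704·2.1e-08) = 8.224e+04 rad/s.
Step 2 — f₀ = ω₀/(2π) = 1.309e+04 Hz.
Step 3 — Series Q: Q = ω₀L/R = 8.224e+04·0.00704/150 = 3.86.
Step 4 — Bandwidth: Δω = ω₀/Q = 2.131e+04 rad/s; BW = Δω/(2π) = 3391 Hz.

(a) f₀ = 1.309e+04 Hz  (b) Q = 3.86  (c) BW = 3391 Hz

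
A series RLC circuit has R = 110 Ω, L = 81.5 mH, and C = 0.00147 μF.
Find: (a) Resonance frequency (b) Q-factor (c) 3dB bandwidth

Step 1 — Resonance: ω₀ = 1/√(LC) = 1/√(0.0815·1.47e-09) = 9.136e+04 rad/s.
Step 2 — f₀ = ω₀/(2π) = 1.454e+04 Hz.
Step 3 — Series Q: Q = ω₀L/R = 9.136e+04·0.0815/110 = 67.69.
Step 4 — Bandwidth: Δω = ω₀/Q = 1350 rad/s; BW = Δω/(2π) = 214.8 Hz.

(a) f₀ = 1.454e+04 Hz  (b) Q = 67.69  (c) BW = 214.8 Hz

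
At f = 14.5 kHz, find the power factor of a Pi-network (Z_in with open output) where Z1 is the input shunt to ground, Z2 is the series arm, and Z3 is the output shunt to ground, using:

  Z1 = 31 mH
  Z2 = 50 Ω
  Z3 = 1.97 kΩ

Step 1 — Angular frequency: ω = 2π·f = 2π·1.45e+04 = 9.111e+04 rad/s.
Step 2 — Component impedances:
  Z1: Z = jωL = j·9.111e+04·0.031 = 0 + j2824 Ω
  Z2: Z = R = 50 Ω
  Z3: Z = R = 1970 Ω
Step 3 — With open output, the series arm Z2 and the output shunt Z3 appear in series to ground: Z2 + Z3 = 2020 Ω.
Step 4 — Parallel with input shunt Z1: Z_in = Z1 || (Z2 + Z3) = 1336 + j955.8 Ω = 1643∠35.6° Ω.
Step 5 — Power factor: PF = cos(φ) = Re(Z)/|Z| = 1336.4/1643 = 0.8134.
Step 6 — Type: Im(Z) = 955.8 ⇒ lagging (phase φ = 35.6°).

PF = 0.8134 (lagging, φ = 35.6°)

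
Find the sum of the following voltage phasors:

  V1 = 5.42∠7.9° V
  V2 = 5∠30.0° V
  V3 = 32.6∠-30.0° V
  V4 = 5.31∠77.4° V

Step 1 — Convert each phasor to rectangular form:
  V1 = 5.42·(cos(7.9°) + j·sin(7.9°)) = 5.369 + j0.7449 V
  V2 = 5·(cos(30.0°) + j·sin(30.0°)) = 4.33 + j2.5 V
  V3 = 32.6·(cos(-30.0°) + j·sin(-30.0°)) = 28.23 - j16.3 V
  V4 = 5.31·(cos(77.4°) + j·sin(77.4°)) = 1.158 + j5.182 V
Step 2 — Sum components: V_total = 39.09 - j7.873 V.
Step 3 — Convert to polar: |V_total| = 39.87 V, ∠V_total = -11.4°.

V_total = 39.87∠-11.4° V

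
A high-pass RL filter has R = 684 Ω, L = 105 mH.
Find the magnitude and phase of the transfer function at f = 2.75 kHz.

Step 1 — Angular frequency: ω = 2π·2750 = 1.728e+04 rad/s.
Step 2 — Transfer function: H(jω) = jωL/(R + jωL).
Step 3 — Numerator jωL = j·1814; denominator R + jωL = 684 + j1814.
Step 4 — H = 0.8756 + j0.3301.
Step 5 — Magnitude: |H| = 0.9357 (-0.6 dB); phase: φ = 20.7°.

|H| = 0.9357 (-0.6 dB), φ = 20.7°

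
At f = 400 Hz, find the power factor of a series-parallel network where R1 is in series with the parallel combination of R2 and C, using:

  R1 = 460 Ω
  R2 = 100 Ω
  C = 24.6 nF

Step 1 — Angular frequency: ω = 2π·f = 2π·400 = 2513 rad/s.
Step 2 — Component impedances:
  R1: Z = R = 460 Ω
  R2: Z = R = 100 Ω
  C: Z = 1/(jωC) = -j/(ω·C) = 0 - j1.617e+04 Ω
Step 3 — Parallel branch: R2 || C = 1/(1/R2 + 1/C) = 100 - j0.6182 Ω.
Step 4 — Series with R1: Z_total = R1 + (R2 || C) = 560 - j0.6182 Ω = 560∠-0.1° Ω.
Step 5 — Power factor: PF = cos(φ) = Re(Z)/|Z| = 560/560 = 1.
Step 6 — Type: Im(Z) = -0.6182 ⇒ leading (phase φ = -0.1°).

PF = 1 (leading, φ = -0.1°)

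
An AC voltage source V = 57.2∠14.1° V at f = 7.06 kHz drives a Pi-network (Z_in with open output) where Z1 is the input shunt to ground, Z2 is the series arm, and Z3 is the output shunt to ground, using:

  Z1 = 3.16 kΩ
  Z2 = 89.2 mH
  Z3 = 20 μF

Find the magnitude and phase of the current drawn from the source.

Step 1 — Angular frequency: ω = 2π·f = 2π·7060 = 4.436e+04 rad/s.
Step 2 — Component impedances:
  Z1: Z = R = 3160 Ω
  Z2: Z = jωL = j·4.436e+04·0.0892 = 0 + j3957 Ω
  Z3: Z = 1/(jωC) = -j/(ω·C) = 0 - j1.127 Ω
Step 3 — With open output, the series arm Z2 and the output shunt Z3 appear in series to ground: Z2 + Z3 = 0 + j3956 Ω.
Step 4 — Parallel with input shunt Z1: Z_in = Z1 || (Z2 + Z3) = 1929 + j1541 Ω = 2469∠38.6° Ω.
Step 5 — Source phasor: V = 57.2∠14.1° V = 55.48 + j13.93 V.
Step 6 — Ohm's law: I = V / Z_total = (55.48 + j13.93) / (1929 + j1541) = 0.02108 - j0.009615 A.
Step 7 — Convert to polar: |I| = 0.02317 A, ∠I = -24.5°.

I = 0.02317∠-24.5° A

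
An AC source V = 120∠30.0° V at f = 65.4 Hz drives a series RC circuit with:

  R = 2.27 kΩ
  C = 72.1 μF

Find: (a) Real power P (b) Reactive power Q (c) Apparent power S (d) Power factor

Step 1 — Angular frequency: ω = 2π·f = 2π·65.4 = 410.9 rad/s.
Step 2 — Component impedances:
  R: Z = R = 2270 Ω
  C: Z = 1/(jωC) = -j/(ω·C) = 0 - j33.75 Ω
Step 3 — Series combination: Z_total = R + C = 2270 - j33.75 Ω = 2270∠-0.9° Ω.
Step 4 — Source phasor: V = 120∠30.0° V = 103.9 + j60 V.
Step 5 — Current: I = V / Z = 0.04538 + j0.02711 A = 0.05286∠30.9° A.
Step 6 — Complex power: S = V·I* = 6.342 - j0.0943 VA.
Step 7 — Real power: P = Re(S) = 6.342 W.
Step 8 — Reactive power: Q = Im(S) = -0.0943 VAR.
Step 9 — Apparent power: |S| = 6.343 VA.
Step 10 — Power factor: PF = P/|S| = 0.9999 (leading).

(a) P = 6.342 W  (b) Q = -0.0943 VAR  (c) S = 6.343 VA  (d) PF = 0.9999 (leading)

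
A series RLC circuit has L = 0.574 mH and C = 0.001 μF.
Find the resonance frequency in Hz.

Step 1 — Resonance condition Im(Z)=0 gives ω₀ = 1/√(LC).
Step 2 — ω₀ = 1/√(0.000574·1e-09) = 1.32e+06 rad/s.
Step 3 — f₀ = ω₀/(2π) = 2.101e+05 Hz.

f₀ = 2.101e+05 Hz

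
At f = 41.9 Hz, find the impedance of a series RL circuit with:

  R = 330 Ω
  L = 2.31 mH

Step 1 — Angular frequency: ω = 2π·f = 2π·41.9 = 263.3 rad/s.
Step 2 — Component impedances:
  R: Z = R = 330 Ω
  L: Z = jωL = j·263.3·0.00231 = 0 + j0.6081 Ω
Step 3 — Series combination: Z_total = R + L = 330 + j0.6081 Ω = 330∠0.1° Ω.

Z = 330 + j0.6081 Ω = 330∠0.1° Ω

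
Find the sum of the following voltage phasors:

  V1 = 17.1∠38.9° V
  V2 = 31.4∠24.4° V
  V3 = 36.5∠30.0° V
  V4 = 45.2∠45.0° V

Step 1 — Convert each phasor to rectangular form:
  V1 = 17.1·(cos(38.9°) + j·sin(38.9°)) = 13.31 + j10.74 V
  V2 = 31.4·(cos(24.4°) + j·sin(24.4°)) = 28.6 + j12.97 V
  V3 = 36.5·(cos(30.0°) + j·sin(30.0°)) = 31.61 + j18.25 V
  V4 = 45.2·(cos(45.0°) + j·sin(45.0°)) = 31.96 + j31.96 V
Step 2 — Sum components: V_total = 105.5 + j73.92 V.
Step 3 — Convert to polar: |V_total| = 128.8 V, ∠V_total = 35.0°.

V_total = 128.8∠35.0° V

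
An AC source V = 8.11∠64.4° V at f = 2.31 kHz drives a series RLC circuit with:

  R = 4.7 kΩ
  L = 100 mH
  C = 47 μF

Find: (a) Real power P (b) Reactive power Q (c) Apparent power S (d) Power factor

Step 1 — Angular frequency: ω = 2π·f = 2π·2310 = 1.451e+04 rad/s.
Step 2 — Component impedances:
  R: Z = R = 4700 Ω
  L: Z = jωL = j·1.451e+04·0.1 = 0 + j1451 Ω
  C: Z = 1/(jωC) = -j/(ω·C) = 0 - j1.466 Ω
Step 3 — Series combination: Z_total = R + L + C = 4700 + j1450 Ω = 4919∠17.1° Ω.
Step 4 — Source phasor: V = 8.11∠64.4° V = 3.504 + j7.314 V.
Step 5 — Current: I = V / Z = 0.001119 + j0.001211 A = 0.001649∠47.3° A.
Step 6 — Complex power: S = V·I* = 0.01278 + j0.003942 VA.
Step 7 — Real power: P = Re(S) = 0.01278 W.
Step 8 — Reactive power: Q = Im(S) = 0.003942 VAR.
Step 9 — Apparent power: |S| = 0.01337 VA.
Step 10 — Power factor: PF = P/|S| = 0.9556 (lagging).

(a) P = 0.01278 W  (b) Q = 0.003942 VAR  (c) S = 0.01337 VA  (d) PF = 0.9556 (lagging)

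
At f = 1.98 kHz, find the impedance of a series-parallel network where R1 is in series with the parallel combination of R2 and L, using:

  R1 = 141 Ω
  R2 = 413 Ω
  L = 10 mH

Step 1 — Angular frequency: ω = 2π·f = 2π·1980 = 1.244e+04 rad/s.
Step 2 — Component impedances:
  R1: Z = R = 141 Ω
  R2: Z = R = 413 Ω
  L: Z = jωL = j·1.244e+04·0.01 = 0 + j124.4 Ω
Step 3 — Parallel branch: R2 || L = 1/(1/R2 + 1/L) = 34.36 + j114.1 Ω.
Step 4 — Series with R1: Z_total = R1 + (R2 || L) = 175.4 + j114.1 Ω = 209.2∠33.0° Ω.

Z = 175.4 + j114.1 Ω = 209.2∠33.0° Ω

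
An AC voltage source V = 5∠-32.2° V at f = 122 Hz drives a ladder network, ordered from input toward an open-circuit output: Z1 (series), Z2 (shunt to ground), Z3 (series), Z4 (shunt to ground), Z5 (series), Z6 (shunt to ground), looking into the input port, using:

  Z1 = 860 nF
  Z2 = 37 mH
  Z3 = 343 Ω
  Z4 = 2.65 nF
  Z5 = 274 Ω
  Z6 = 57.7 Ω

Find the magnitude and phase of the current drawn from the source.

Step 1 — Angular frequency: ω = 2π·f = 2π·122 = 766.5 rad/s.
Step 2 — Component impedances:
  Z1: Z = 1/(jωC) = -j/(ω·C) = 0 - j1517 Ω
  Z2: Z = jωL = j·766.5·0.037 = 0 + j28.36 Ω
  Z3: Z = R = 343 Ω
  Z4: Z = 1/(jωC) = -j/(ω·C) = 0 - j4.923e+05 Ω
  Z5: Z = R = 274 Ω
  Z6: Z = R = 57.7 Ω
Step 3 — Ladder network (open output): work backward from the far end, alternating series and parallel combinations. Z_in = 1.19 - j1489 Ω = 1489∠-90.0° Ω.
Step 4 — Source phasor: V = 5∠-32.2° V = 4.231 - j2.664 V.
Step 5 — Ohm's law: I = V / Z_total = (4.231 - j2.664) / (1.19 - j1489) = 0.001792 + j0.002841 A.
Step 6 — Convert to polar: |I| = 0.003359 A, ∠I = 57.8°.

I = 0.003359∠57.8° A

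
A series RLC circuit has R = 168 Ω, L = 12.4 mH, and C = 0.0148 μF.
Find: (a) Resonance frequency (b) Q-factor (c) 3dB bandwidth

Step 1 — Resonance: ω₀ = 1/√(LC) = 1/√(0.0124·1.48e-08) = 7.382e+04 rad/s.
Step 2 — f₀ = ω₀/(2π) = 1.175e+04 Hz.
Step 3 — Series Q: Q = ω₀L/R = 7.382e+04·0.0124/168 = 5.448.
Step 4 — Bandwidth: Δω = ω₀/Q = 1.355e+04 rad/s; BW = Δω/(2π) = 2156 Hz.

(a) f₀ = 1.175e+04 Hz  (b) Q = 5.448  (c) BW = 2156 Hz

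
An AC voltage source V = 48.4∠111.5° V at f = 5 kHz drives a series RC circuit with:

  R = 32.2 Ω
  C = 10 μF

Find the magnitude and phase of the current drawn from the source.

Step 1 — Angular frequency: ω = 2π·f = 2π·5000 = 3.142e+04 rad/s.
Step 2 — Component impedances:
  R: Z = R = 32.2 Ω
  C: Z = 1/(jωC) = -j/(ω·C) = 0 - j3.183 Ω
Step 3 — Series combination: Z_total = R + C = 32.2 - j3.183 Ω = 32.36∠-5.6° Ω.
Step 4 — Source phasor: V = 48.4∠111.5° V = -17.74 + j45.03 V.
Step 5 — Ohm's law: I = V / Z_total = (-17.74 + j45.03) / (32.2 - j3.183) = -0.6825 + j1.331 A.
Step 6 — Convert to polar: |I| = 1.496 A, ∠I = 117.1°.

I = 1.496∠117.1° A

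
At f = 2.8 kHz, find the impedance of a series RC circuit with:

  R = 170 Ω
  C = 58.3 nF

Step 1 — Angular frequency: ω = 2π·f = 2π·2800 = 1.759e+04 rad/s.
Step 2 — Component impedances:
  R: Z = R = 170 Ω
  C: Z = 1/(jωC) = -j/(ω·C) = 0 - j975 Ω
Step 3 — Series combination: Z_total = R + C = 170 - j975 Ω = 989.7∠-80.1° Ω.

Z = 170 - j975 Ω = 989.7∠-80.1° Ω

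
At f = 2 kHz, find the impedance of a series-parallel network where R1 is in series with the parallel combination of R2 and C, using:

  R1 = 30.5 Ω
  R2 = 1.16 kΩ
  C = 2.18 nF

Step 1 — Angular frequency: ω = 2π·f = 2π·2000 = 1.257e+04 rad/s.
Step 2 — Component impedances:
  R1: Z = R = 30.5 Ω
  R2: Z = R = 1160 Ω
  C: Z = 1/(jωC) = -j/(ω·C) = 0 - j3.65e+04 Ω
Step 3 — Parallel branch: R2 || C = 1/(1/R2 + 1/C) = 1159 - j36.83 Ω.
Step 4 — Series with R1: Z_total = R1 + (R2 || C) = 1189 - j36.83 Ω = 1190∠-1.8° Ω.

Z = 1189 - j36.83 Ω = 1190∠-1.8° Ω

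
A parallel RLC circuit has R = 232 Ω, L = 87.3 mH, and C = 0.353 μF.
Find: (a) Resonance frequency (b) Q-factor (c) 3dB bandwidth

Step 1 — Resonance: ω₀ = 1/√(LC) = 1/√(0.0873·3.53e-07) = 5696 rad/s.
Step 2 — f₀ = ω₀/(2π) = 906.6 Hz.
Step 3 — Parallel Q: Q = R/(ω₀L) = 232/(5696·0.0873) = 0.4665.
Step 4 — Bandwidth: Δω = ω₀/Q = 1.221e+04 rad/s; BW = Δω/(2π) = 1943 Hz.

(a) f₀ = 906.6 Hz  (b) Q = 0.4665  (c) BW = 1943 Hz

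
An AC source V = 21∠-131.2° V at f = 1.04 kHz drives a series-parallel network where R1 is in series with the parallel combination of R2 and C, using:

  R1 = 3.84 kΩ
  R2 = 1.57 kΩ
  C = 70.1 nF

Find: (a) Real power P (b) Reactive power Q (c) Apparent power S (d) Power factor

Step 1 — Angular frequency: ω = 2π·f = 2π·1040 = 6535 rad/s.
Step 2 — Component impedances:
  R1: Z = R = 3840 Ω
  R2: Z = R = 1570 Ω
  C: Z = 1/(jωC) = -j/(ω·C) = 0 - j2183 Ω
Step 3 — Parallel branch: R2 || C = 1/(1/R2 + 1/C) = 1035 - j744.2 Ω.
Step 4 — Series with R1: Z_total = R1 + (R2 || C) = 4875 - j744.2 Ω = 4931∠-8.7° Ω.
Step 5 — Source phasor: V = 21∠-131.2° V = -13.83 - j15.8 V.
Step 6 — Current: I = V / Z = -0.002289 - j0.003591 A = 0.004259∠-122.5° A.
Step 7 — Complex power: S = V·I* = 0.0884 - j0.0135 VA.
Step 8 — Real power: P = Re(S) = 0.0884 W.
Step 9 — Reactive power: Q = Im(S) = -0.0135 VAR.
Step 10 — Apparent power: |S| = 0.08943 VA.
Step 11 — Power factor: PF = P/|S| = 0.9885 (leading).

(a) P = 0.0884 W  (b) Q = -0.0135 VAR  (c) S = 0.08943 VA  (d) PF = 0.9885 (leading)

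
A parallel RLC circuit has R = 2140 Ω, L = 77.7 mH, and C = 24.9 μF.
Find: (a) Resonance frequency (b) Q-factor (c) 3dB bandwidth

Step 1 — Resonance: ω₀ = 1/√(LC) = 1/√(0.0777·2.49e-05) = 718.9 rad/s.
Step 2 — f₀ = ω₀/(2π) = 114.4 Hz.
Step 3 — Parallel Q: Q = R/(ω₀L) = 2140/(718.9·0.0777) = 38.31.
Step 4 — Bandwidth: Δω = ω₀/Q = 18.77 rad/s; BW = Δω/(2π) = 2.987 Hz.

(a) f₀ = 114.4 Hz  (b) Q = 38.31  (c) BW = 2.987 Hz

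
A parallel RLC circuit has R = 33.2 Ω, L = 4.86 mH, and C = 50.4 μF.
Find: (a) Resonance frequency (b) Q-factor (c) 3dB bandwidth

Step 1 — Resonance: ω₀ = 1/√(LC) = 1/√(0.00486·5.04e-05) = 2021 rad/s.
Step 2 — f₀ = ω₀/(2π) = 321.6 Hz.
Step 3 — Parallel Q: Q = R/(ω₀L) = 33.2/(2021·0.00486) = 3.381.
Step 4 — Bandwidth: Δω = ω₀/Q = 597.6 rad/s; BW = Δω/(2π) = 95.12 Hz.

(a) f₀ = 321.6 Hz  (b) Q = 3.381  (c) BW = 95.12 Hz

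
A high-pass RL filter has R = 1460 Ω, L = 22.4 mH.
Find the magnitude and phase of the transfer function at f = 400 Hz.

Step 1 — Angular frequency: ω = 2π·400 = 2513 rad/s.
Step 2 — Transfer function: H(jω) = jωL/(R + jωL).
Step 3 — Numerator jωL = j·56.3; denominator R + jωL = 1460 + j56.3.
Step 4 — H = 0.001485 + j0.0385.
Step 5 — Magnitude: |H| = 0.03853 (-28.3 dB); phase: φ = 87.8°.

|H| = 0.03853 (-28.3 dB), φ = 87.8°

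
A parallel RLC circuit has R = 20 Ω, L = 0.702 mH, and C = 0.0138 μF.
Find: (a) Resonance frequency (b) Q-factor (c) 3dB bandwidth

Step 1 — Resonance: ω₀ = 1/√(LC) = 1/√(0.000702·1.38e-08) = 3.213e+05 rad/s.
Step 2 — f₀ = ω₀/(2π) = 5.113e+04 Hz.
Step 3 — Parallel Q: Q = R/(ω₀L) = 20/(3.213e+05·0.000702) = 0.08867.
Step 4 — Bandwidth: Δω = ω₀/Q = 3.623e+06 rad/s; BW = Δω/(2π) = 5.766e+05 Hz.

(a) f₀ = 5.113e+04 Hz  (b) Q = 0.08867  (c) BW = 5.766e+05 Hz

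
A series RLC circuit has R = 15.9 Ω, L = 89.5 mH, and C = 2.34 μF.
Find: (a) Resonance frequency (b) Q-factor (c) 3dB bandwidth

Step 1 — Resonance condition Im(Z)=0 gives ω₀ = 1/√(LC).
Step 2 — ω₀ = 1/√(0.0895·2.34e-06) = 2185 rad/s.
Step 3 — f₀ = ω₀/(2π) = 347.8 Hz.
Step 4 — Series Q: Q = ω₀L/R = 2185·0.0895/15.9 = 12.3.
Step 5 — 3dB bandwidth: Δω = ω₀/Q = 177.7 rad/s; BW = Δω/(2π) = 28.27 Hz.

(a) f₀ = 347.8 Hz  (b) Q = 12.3  (c) BW = 28.27 Hz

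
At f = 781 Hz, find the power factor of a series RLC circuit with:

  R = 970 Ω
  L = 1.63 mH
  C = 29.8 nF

Step 1 — Angular frequency: ω = 2π·f = 2π·781 = 4907 rad/s.
Step 2 — Component impedances:
  R: Z = R = 970 Ω
  L: Z = jωL = j·4907·0.00163 = 0 + j7.999 Ω
  C: Z = 1/(jωC) = -j/(ω·C) = 0 - j6838 Ω
Step 3 — Series combination: Z_total = R + L + C = 970 - j6830 Ω = 6899∠-81.9° Ω.
Step 4 — Power factor: PF = cos(φ) = Re(Z)/|Z| = 970/6899 = 0.1406.
Step 5 — Type: Im(Z) = -6830 ⇒ leading (phase φ = -81.9°).

PF = 0.1406 (leading, φ = -81.9°)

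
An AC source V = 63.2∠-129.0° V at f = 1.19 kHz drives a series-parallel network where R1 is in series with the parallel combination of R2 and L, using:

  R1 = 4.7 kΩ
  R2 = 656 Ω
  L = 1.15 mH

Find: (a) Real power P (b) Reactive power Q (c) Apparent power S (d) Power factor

Step 1 — Angular frequency: ω = 2π·f = 2π·1190 = 7477 rad/s.
Step 2 — Component impedances:
  R1: Z = R = 4700 Ω
  R2: Z = R = 656 Ω
  L: Z = jωL = j·7477·0.00115 = 0 + j8.599 Ω
Step 3 — Parallel branch: R2 || L = 1/(1/R2 + 1/L) = 0.1127 + j8.597 Ω.
Step 4 — Series with R1: Z_total = R1 + (R2 || L) = 4700 + j8.597 Ω = 4700∠0.1° Ω.
Step 5 — Source phasor: V = 63.2∠-129.0° V = -39.77 - j49.12 V.
Step 6 — Current: I = V / Z = -0.008481 - j0.01043 A = 0.01345∠-129.1° A.
Step 7 — Complex power: S = V·I* = 0.8498 + j0.001554 VA.
Step 8 — Real power: P = Re(S) = 0.8498 W.
Step 9 — Reactive power: Q = Im(S) = 0.001554 VAR.
Step 10 — Apparent power: |S| = 0.8498 VA.
Step 11 — Power factor: PF = P/|S| = 1 (lagging).

(a) P = 0.8498 W  (b) Q = 0.001554 VAR  (c) S = 0.8498 VA  (d) PF = 1 (lagging)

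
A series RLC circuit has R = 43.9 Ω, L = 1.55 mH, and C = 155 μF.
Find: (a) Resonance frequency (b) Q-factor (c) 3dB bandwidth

Step 1 — Resonance: ω₀ = 1/√(LC) = 1/√(0.00155·0.000155) = 2040 rad/s.
Step 2 — f₀ = ω₀/(2π) = 324.7 Hz.
Step 3 — Series Q: Q = ω₀L/R = 2040·0.00155/43.9 = 0.07203.
Step 4 — Bandwidth: Δω = ω₀/Q = 2.832e+04 rad/s; BW = Δω/(2π) = 4508 Hz.

(a) f₀ = 324.7 Hz  (b) Q = 0.07203  (c) BW = 4508 Hz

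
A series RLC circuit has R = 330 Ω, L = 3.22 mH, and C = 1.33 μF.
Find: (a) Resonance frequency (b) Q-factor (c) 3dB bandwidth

Step 1 — Resonance condition Im(Z)=0 gives ω₀ = 1/√(LC).
Step 2 — ω₀ = 1/√(0.00322·1.33e-06) = 1.528e+04 rad/s.
Step 3 — f₀ = ω₀/(2π) = 2432 Hz.
Step 4 — Series Q: Q = ω₀L/R = 1.528e+04·0.00322/330 = 0.1491.
Step 5 — 3dB bandwidth: Δω = ω₀/Q = 1.025e+05 rad/s; BW = Δω/(2π) = 1.631e+04 Hz.

(a) f₀ = 2432 Hz  (b) Q = 0.1491  (c) BW = 1.631e+04 Hz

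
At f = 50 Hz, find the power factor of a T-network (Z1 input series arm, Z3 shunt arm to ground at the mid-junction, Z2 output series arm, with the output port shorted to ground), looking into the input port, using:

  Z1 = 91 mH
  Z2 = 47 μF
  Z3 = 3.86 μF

Step 1 — Angular frequency: ω = 2π·f = 2π·50 = 314.2 rad/s.
Step 2 — Component impedances:
  Z1: Z = jωL = j·314.2·0.091 = 0 + j28.59 Ω
  Z2: Z = 1/(jωC) = -j/(ω·C) = 0 - j67.73 Ω
  Z3: Z = 1/(jωC) = -j/(ω·C) = 0 - j824.6 Ω
Step 3 — With the output port shorted to ground, the output series arm Z2 runs from the junction to ground; the shunt arm Z3 also runs from the junction to ground. They appear in parallel: Z3 || Z2 = 0 - j62.59 Ω.
Step 4 — Series with input arm Z1: Z_in = Z1 + (Z3 || Z2) = 0 - j34 Ω = 34∠-90.0° Ω.
Step 5 — Power factor: PF = cos(φ) = Re(Z)/|Z| = 0/34 = 0.
Step 6 — Type: Im(Z) = -34 ⇒ leading (phase φ = -90.0°).

PF = 0 (leading, φ = -90.0°)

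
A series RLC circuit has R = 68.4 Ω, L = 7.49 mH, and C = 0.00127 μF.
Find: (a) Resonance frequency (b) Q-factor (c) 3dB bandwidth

Step 1 — Resonance condition Im(Z)=0 gives ω₀ = 1/√(LC).
Step 2 — ω₀ = 1/√(0.00749·1.27e-09) = 3.242e+05 rad/s.
Step 3 — f₀ = ω₀/(2π) = 5.16e+04 Hz.
Step 4 — Series Q: Q = ω₀L/R = 3.242e+05·0.00749/68.4 = 35.5.
Step 5 — 3dB bandwidth: Δω = ω₀/Q = 9132 rad/s; BW = Δω/(2π) = 1453 Hz.

(a) f₀ = 5.16e+04 Hz  (b) Q = 35.5  (c) BW = 1453 Hz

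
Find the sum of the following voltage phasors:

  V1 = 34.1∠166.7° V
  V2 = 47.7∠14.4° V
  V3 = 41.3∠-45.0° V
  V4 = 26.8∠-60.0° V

Step 1 — Convert each phasor to rectangular form:
  V1 = 34.1·(cos(166.7°) + j·sin(166.7°)) = -33.19 + j7.845 V
  V2 = 47.7·(cos(14.4°) + j·sin(14.4°)) = 46.2 + j11.86 V
  V3 = 41.3·(cos(-45.0°) + j·sin(-45.0°)) = 29.2 - j29.2 V
  V4 = 26.8·(cos(-60.0°) + j·sin(-60.0°)) = 13.4 - j23.21 V
Step 2 — Sum components: V_total = 55.62 - j32.71 V.
Step 3 — Convert to polar: |V_total| = 64.52 V, ∠V_total = -30.5°.

V_total = 64.52∠-30.5° V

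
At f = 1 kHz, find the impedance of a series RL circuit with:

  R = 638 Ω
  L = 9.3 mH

Step 1 — Angular frequency: ω = 2π·f = 2π·1000 = 6283 rad/s.
Step 2 — Component impedances:
  R: Z = R = 638 Ω
  L: Z = jωL = j·6283·0.0093 = 0 + j58.43 Ω
Step 3 — Series combination: Z_total = R + L = 638 + j58.43 Ω = 640.7∠5.2° Ω.

Z = 638 + j58.43 Ω = 640.7∠5.2° Ω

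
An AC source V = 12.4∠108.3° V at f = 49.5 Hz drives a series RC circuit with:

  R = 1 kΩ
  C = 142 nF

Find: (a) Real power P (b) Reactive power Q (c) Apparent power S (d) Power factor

Step 1 — Angular frequency: ω = 2π·f = 2π·49.5 = 311 rad/s.
Step 2 — Component impedances:
  R: Z = R = 1000 Ω
  C: Z = 1/(jωC) = -j/(ω·C) = 0 - j2.264e+04 Ω
Step 3 — Series combination: Z_total = R + C = 1000 - j2.264e+04 Ω = 2.266e+04∠-87.5° Ω.
Step 4 — Source phasor: V = 12.4∠108.3° V = -3.894 + j11.77 V.
Step 5 — Current: I = V / Z = -0.0005265 - j0.0001487 A = 0.0005471∠-164.2° A.
Step 6 — Complex power: S = V·I* = 0.0002993 - j0.006778 VA.
Step 7 — Real power: P = Re(S) = 0.0002993 W.
Step 8 — Reactive power: Q = Im(S) = -0.006778 VAR.
Step 9 — Apparent power: |S| = 0.006784 VA.
Step 10 — Power factor: PF = P/|S| = 0.04412 (leading).

(a) P = 0.0002993 W  (b) Q = -0.006778 VAR  (c) S = 0.006784 VA  (d) PF = 0.04412 (leading)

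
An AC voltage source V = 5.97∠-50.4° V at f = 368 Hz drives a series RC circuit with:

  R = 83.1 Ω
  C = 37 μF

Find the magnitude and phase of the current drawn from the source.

Step 1 — Angular frequency: ω = 2π·f = 2π·368 = 2312 rad/s.
Step 2 — Component impedances:
  R: Z = R = 83.1 Ω
  C: Z = 1/(jωC) = -j/(ω·C) = 0 - j11.69 Ω
Step 3 — Series combination: Z_total = R + C = 83.1 - j11.69 Ω = 83.92∠-8.0° Ω.
Step 4 — Source phasor: V = 5.97∠-50.4° V = 3.805 - j4.6 V.
Step 5 — Ohm's law: I = V / Z_total = (3.805 - j4.6) / (83.1 - j11.69) = 0.05254 - j0.04796 A.
Step 6 — Convert to polar: |I| = 0.07114 A, ∠I = -42.4°.

I = 0.07114∠-42.4° A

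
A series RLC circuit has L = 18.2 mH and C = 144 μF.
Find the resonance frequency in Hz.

Step 1 — Resonance condition Im(Z)=0 gives ω₀ = 1/√(LC).
Step 2 — ω₀ = 1/√(0.0182·0.000144) = 617.7 rad/s.
Step 3 — f₀ = ω₀/(2π) = 98.31 Hz.

f₀ = 98.31 Hz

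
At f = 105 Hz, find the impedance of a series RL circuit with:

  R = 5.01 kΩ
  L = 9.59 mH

Step 1 — Angular frequency: ω = 2π·f = 2π·105 = 659.7 rad/s.
Step 2 — Component impedances:
  R: Z = R = 5010 Ω
  L: Z = jωL = j·659.7·0.00959 = 0 + j6.327 Ω
Step 3 — Series combination: Z_total = R + L = 5010 + j6.327 Ω = 5010∠0.1° Ω.

Z = 5010 + j6.327 Ω = 5010∠0.1° Ω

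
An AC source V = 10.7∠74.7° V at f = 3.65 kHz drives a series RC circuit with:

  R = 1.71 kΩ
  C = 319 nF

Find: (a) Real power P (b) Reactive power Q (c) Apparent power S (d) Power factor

Step 1 — Angular frequency: ω = 2π·f = 2π·3650 = 2.293e+04 rad/s.
Step 2 — Component impedances:
  R: Z = R = 1710 Ω
  C: Z = 1/(jωC) = -j/(ω·C) = 0 - j136.7 Ω
Step 3 — Series combination: Z_total = R + C = 1710 - j136.7 Ω = 1715∠-4.6° Ω.
Step 4 — Source phasor: V = 10.7∠74.7° V = 2.823 + j10.32 V.
Step 5 — Current: I = V / Z = 0.001161 + j0.006128 A = 0.006237∠79.3° A.
Step 6 — Complex power: S = V·I* = 0.06653 - j0.005318 VA.
Step 7 — Real power: P = Re(S) = 0.06653 W.
Step 8 — Reactive power: Q = Im(S) = -0.005318 VAR.
Step 9 — Apparent power: |S| = 0.06674 VA.
Step 10 — Power factor: PF = P/|S| = 0.9968 (leading).

(a) P = 0.06653 W  (b) Q = -0.005318 VAR  (c) S = 0.06674 VA  (d) PF = 0.9968 (leading)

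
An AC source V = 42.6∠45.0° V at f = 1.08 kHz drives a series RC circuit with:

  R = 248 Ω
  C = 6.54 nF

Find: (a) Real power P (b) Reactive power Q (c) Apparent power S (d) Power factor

Step 1 — Angular frequency: ω = 2π·f = 2π·1080 = 6786 rad/s.
Step 2 — Component impedances:
  R: Z = R = 248 Ω
  C: Z = 1/(jωC) = -j/(ω·C) = 0 - j2.253e+04 Ω
Step 3 — Series combination: Z_total = R + C = 248 - j2.253e+04 Ω = 2.253e+04∠-89.4° Ω.
Step 4 — Source phasor: V = 42.6∠45.0° V = 30.12 + j30.12 V.
Step 5 — Current: I = V / Z = -0.001322 + j0.001351 A = 0.00189∠134.4° A.
Step 6 — Complex power: S = V·I* = 0.0008863 - j0.08053 VA.
Step 7 — Real power: P = Re(S) = 0.0008863 W.
Step 8 — Reactive power: Q = Im(S) = -0.08053 VAR.
Step 9 — Apparent power: |S| = 0.08053 VA.
Step 10 — Power factor: PF = P/|S| = 0.01101 (leading).

(a) P = 0.0008863 W  (b) Q = -0.08053 VAR  (c) S = 0.08053 VA  (d) PF = 0.01101 (leading)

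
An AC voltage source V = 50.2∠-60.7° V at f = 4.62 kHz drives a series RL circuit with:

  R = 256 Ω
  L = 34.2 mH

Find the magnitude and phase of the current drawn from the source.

Step 1 — Angular frequency: ω = 2π·f = 2π·4620 = 2.903e+04 rad/s.
Step 2 — Component impedances:
  R: Z = R = 256 Ω
  L: Z = jωL = j·2.903e+04·0.0342 = 0 + j992.8 Ω
Step 3 — Series combination: Z_total = R + L = 256 + j992.8 Ω = 1025∠75.5° Ω.
Step 4 — Source phasor: V = 50.2∠-60.7° V = 24.57 - j43.78 V.
Step 5 — Ohm's law: I = V / Z_total = (24.57 - j43.78) / (256 + j992.8) = -0.03536 - j0.03387 A.
Step 6 — Convert to polar: |I| = 0.04896 A, ∠I = -136.2°.

I = 0.04896∠-136.2° A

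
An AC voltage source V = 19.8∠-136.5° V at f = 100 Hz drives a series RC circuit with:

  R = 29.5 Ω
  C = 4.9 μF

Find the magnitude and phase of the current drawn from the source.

Step 1 — Angular frequency: ω = 2π·f = 2π·100 = 628.3 rad/s.
Step 2 — Component impedances:
  R: Z = R = 29.5 Ω
  C: Z = 1/(jωC) = -j/(ω·C) = 0 - j324.8 Ω
Step 3 — Series combination: Z_total = R + C = 29.5 - j324.8 Ω = 326.1∠-84.8° Ω.
Step 4 — Source phasor: V = 19.8∠-136.5° V = -14.36 - j13.63 V.
Step 5 — Ohm's law: I = V / Z_total = (-14.36 - j13.63) / (29.5 - j324.8) = 0.03764 - j0.04764 A.
Step 6 — Convert to polar: |I| = 0.06071 A, ∠I = -51.7°.

I = 0.06071∠-51.7° A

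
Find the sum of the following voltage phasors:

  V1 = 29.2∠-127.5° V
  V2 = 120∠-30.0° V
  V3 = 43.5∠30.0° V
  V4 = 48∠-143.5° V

Step 1 — Convert each phasor to rectangular form:
  V1 = 29.2·(cos(-127.5°) + j·sin(-127.5°)) = -17.78 - j23.17 V
  V2 = 120·(cos(-30.0°) + j·sin(-30.0°)) = 103.9 - j60 V
  V3 = 43.5·(cos(30.0°) + j·sin(30.0°)) = 37.67 + j21.75 V
  V4 = 48·(cos(-143.5°) + j·sin(-143.5°)) = -38.59 - j28.55 V
Step 2 — Sum components: V_total = 85.23 - j89.97 V.
Step 3 — Convert to polar: |V_total| = 123.9 V, ∠V_total = -46.5°.

V_total = 123.9∠-46.5° V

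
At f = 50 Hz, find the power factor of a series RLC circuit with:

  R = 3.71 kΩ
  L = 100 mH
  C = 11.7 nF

Step 1 — Angular frequency: ω = 2π·f = 2π·50 = 314.2 rad/s.
Step 2 — Component impedances:
  R: Z = R = 3710 Ω
  L: Z = jωL = j·314.2·0.1 = 0 + j31.42 Ω
  C: Z = 1/(jωC) = -j/(ω·C) = 0 - j2.721e+05 Ω
Step 3 — Series combination: Z_total = R + L + C = 3710 - j2.72e+05 Ω = 2.721e+05∠-89.2° Ω.
Step 4 — Power factor: PF = cos(φ) = Re(Z)/|Z| = 3710/2.7205e+05 = 0.01364.
Step 5 — Type: Im(Z) = -2.72e+05 ⇒ leading (phase φ = -89.2°).

PF = 0.01364 (leading, φ = -89.2°)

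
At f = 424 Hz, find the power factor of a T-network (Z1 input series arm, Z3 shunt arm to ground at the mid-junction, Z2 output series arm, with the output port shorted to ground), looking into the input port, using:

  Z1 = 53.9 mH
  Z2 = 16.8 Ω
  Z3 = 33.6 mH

Step 1 — Angular frequency: ω = 2π·f = 2π·424 = 2664 rad/s.
Step 2 — Component impedances:
  Z1: Z = jωL = j·2664·0.0539 = 0 + j143.6 Ω
  Z2: Z = R = 16.8 Ω
  Z3: Z = jωL = j·2664·0.0336 = 0 + j89.51 Ω
Step 3 — With the output port shorted to ground, the output series arm Z2 runs from the junction to ground; the shunt arm Z3 also runs from the junction to ground. They appear in parallel: Z3 || Z2 = 16.23 + j3.046 Ω.
Step 4 — Series with input arm Z1: Z_in = Z1 + (Z3 || Z2) = 16.23 + j146.6 Ω = 147.5∠83.7° Ω.
Step 5 — Power factor: PF = cos(φ) = Re(Z)/|Z| = 16.23/147.5 = 0.11.
Step 6 — Type: Im(Z) = 146.6 ⇒ lagging (phase φ = 83.7°).

PF = 0.11 (lagging, φ = 83.7°)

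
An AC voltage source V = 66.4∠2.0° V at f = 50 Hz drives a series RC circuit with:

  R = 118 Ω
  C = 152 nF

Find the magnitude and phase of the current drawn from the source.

Step 1 — Angular frequency: ω = 2π·f = 2π·50 = 314.2 rad/s.
Step 2 — Component impedances:
  R: Z = R = 118 Ω
  C: Z = 1/(jωC) = -j/(ω·C) = 0 - j2.094e+04 Ω
Step 3 — Series combination: Z_total = R + C = 118 - j2.094e+04 Ω = 2.094e+04∠-89.7° Ω.
Step 4 — Source phasor: V = 66.4∠2.0° V = 66.36 + j2.317 V.
Step 5 — Ohm's law: I = V / Z_total = (66.36 + j2.317) / (118 - j2.094e+04) = -9.28e-05 + j0.003169 A.
Step 6 — Convert to polar: |I| = 0.003171 A, ∠I = 91.7°.

I = 0.003171∠91.7° A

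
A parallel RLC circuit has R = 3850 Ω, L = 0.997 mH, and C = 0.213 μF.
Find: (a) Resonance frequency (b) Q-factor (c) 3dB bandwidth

Step 1 — Resonance: ω₀ = 1/√(LC) = 1/√(0.000997·2.13e-07) = 6.862e+04 rad/s.
Step 2 — f₀ = ω₀/(2π) = 1.092e+04 Hz.
Step 3 — Parallel Q: Q = R/(ω₀L) = 3850/(6.862e+04·0.000997) = 56.27.
Step 4 — Bandwidth: Δω = ω₀/Q = 1219 rad/s; BW = Δω/(2π) = 194.1 Hz.

(a) f₀ = 1.092e+04 Hz  (b) Q = 56.27  (c) BW = 194.1 Hz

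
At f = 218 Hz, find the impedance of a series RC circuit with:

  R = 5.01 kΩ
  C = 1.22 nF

Step 1 — Angular frequency: ω = 2π·f = 2π·218 = 1370 rad/s.
Step 2 — Component impedances:
  R: Z = R = 5010 Ω
  C: Z = 1/(jωC) = -j/(ω·C) = 0 - j5.984e+05 Ω
Step 3 — Series combination: Z_total = R + C = 5010 - j5.984e+05 Ω = 5.984e+05∠-89.5° Ω.

Z = 5010 - j5.984e+05 Ω = 5.984e+05∠-89.5° Ω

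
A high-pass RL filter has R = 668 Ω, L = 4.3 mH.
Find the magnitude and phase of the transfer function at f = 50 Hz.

Step 1 — Angular frequency: ω = 2π·50 = 314.2 rad/s.
Step 2 — Transfer function: H(jω) = jωL/(R + jωL).
Step 3 — Numerator jωL = j·1.351; denominator R + jωL = 668 + j1.351.
Step 4 — H = 4.09e-06 + j0.002022.
Step 5 — Magnitude: |H| = 0.002022 (-53.9 dB); phase: φ = 89.9°.

|H| = 0.002022 (-53.9 dB), φ = 89.9°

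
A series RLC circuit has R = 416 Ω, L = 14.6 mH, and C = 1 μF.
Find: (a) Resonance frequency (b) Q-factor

Step 1 — Resonance condition Im(Z)=0 gives ω₀ = 1/√(LC).
Step 2 — ω₀ = 1/√(0.0146·1e-06) = 8276 rad/s.
Step 3 — f₀ = ω₀/(2π) = 1317 Hz.
Step 4 — Series Q: Q = ω₀L/R = 8276·0.0146/416 = 0.2905.

(a) f₀ = 1317 Hz  (b) Q = 0.2905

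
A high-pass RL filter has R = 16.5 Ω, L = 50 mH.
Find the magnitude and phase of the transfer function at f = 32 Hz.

Step 1 — Angular frequency: ω = 2π·32 = 201.1 rad/s.
Step 2 — Transfer function: H(jω) = jωL/(R + jωL).
Step 3 — Numerator jωL = j·10.05; denominator R + jωL = 16.5 + j10.05.
Step 4 — H = 0.2707 + j0.4443.
Step 5 — Magnitude: |H| = 0.5203 (-5.7 dB); phase: φ = 58.6°.

|H| = 0.5203 (-5.7 dB), φ = 58.6°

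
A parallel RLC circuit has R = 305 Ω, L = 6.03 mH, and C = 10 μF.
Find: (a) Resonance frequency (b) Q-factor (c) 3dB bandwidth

Step 1 — Resonance: ω₀ = 1/√(LC) = 1/√(0.00603·1e-05) = 4072 rad/s.
Step 2 — f₀ = ω₀/(2π) = 648.1 Hz.
Step 3 — Parallel Q: Q = R/(ω₀L) = 305/(4072·0.00603) = 12.42.
Step 4 — Bandwidth: Δω = ω₀/Q = 327.9 rad/s; BW = Δω/(2π) = 52.18 Hz.

(a) f₀ = 648.1 Hz  (b) Q = 12.42  (c) BW = 52.18 Hz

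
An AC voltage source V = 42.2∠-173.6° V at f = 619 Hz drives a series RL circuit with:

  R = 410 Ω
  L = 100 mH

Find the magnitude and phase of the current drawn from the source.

Step 1 — Angular frequency: ω = 2π·f = 2π·619 = 3889 rad/s.
Step 2 — Component impedances:
  R: Z = R = 410 Ω
  L: Z = jωL = j·3889·0.1 = 0 + j388.9 Ω
Step 3 — Series combination: Z_total = R + L = 410 + j388.9 Ω = 565.1∠43.5° Ω.
Step 4 — Source phasor: V = 42.2∠-173.6° V = -41.94 - j4.704 V.
Step 5 — Ohm's law: I = V / Z_total = (-41.94 - j4.704) / (410 + j388.9) = -0.05957 + j0.04503 A.
Step 6 — Convert to polar: |I| = 0.07467 A, ∠I = 142.9°.

I = 0.07467∠142.9° A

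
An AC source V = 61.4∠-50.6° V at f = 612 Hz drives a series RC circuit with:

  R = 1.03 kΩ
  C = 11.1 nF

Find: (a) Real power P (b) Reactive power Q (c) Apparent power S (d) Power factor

Step 1 — Angular frequency: ω = 2π·f = 2π·612 = 3845 rad/s.
Step 2 — Component impedances:
  R: Z = R = 1030 Ω
  C: Z = 1/(jωC) = -j/(ω·C) = 0 - j2.343e+04 Ω
Step 3 — Series combination: Z_total = R + C = 1030 - j2.343e+04 Ω = 2.345e+04∠-87.5° Ω.
Step 4 — Source phasor: V = 61.4∠-50.6° V = 38.97 - j47.45 V.
Step 5 — Current: I = V / Z = 0.002094 + j0.001571 A = 0.002618∠36.9° A.
Step 6 — Complex power: S = V·I* = 0.007061 - j0.1606 VA.
Step 7 — Real power: P = Re(S) = 0.007061 W.
Step 8 — Reactive power: Q = Im(S) = -0.1606 VAR.
Step 9 — Apparent power: |S| = 0.1608 VA.
Step 10 — Power factor: PF = P/|S| = 0.04392 (leading).

(a) P = 0.007061 W  (b) Q = -0.1606 VAR  (c) S = 0.1608 VA  (d) PF = 0.04392 (leading)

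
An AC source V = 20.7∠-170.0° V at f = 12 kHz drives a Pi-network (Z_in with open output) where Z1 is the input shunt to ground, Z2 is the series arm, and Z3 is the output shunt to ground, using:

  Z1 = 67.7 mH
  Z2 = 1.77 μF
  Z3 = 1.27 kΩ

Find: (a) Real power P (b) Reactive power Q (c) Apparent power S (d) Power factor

Step 1 — Angular frequency: ω = 2π·f = 2π·1.2e+04 = 7.54e+04 rad/s.
Step 2 — Component impedances:
  Z1: Z = jωL = j·7.54e+04·0.0677 = 0 + j5104 Ω
  Z2: Z = 1/(jωC) = -j/(ω·C) = 0 - j7.493 Ω
  Z3: Z = R = 1270 Ω
Step 3 — With open output, the series arm Z2 and the output shunt Z3 appear in series to ground: Z2 + Z3 = 1270 - j7.493 Ω.
Step 4 — Parallel with input shunt Z1: Z_in = Z1 || (Z2 + Z3) = 1199 + j291.3 Ω = 1234∠13.7° Ω.
Step 5 — Source phasor: V = 20.7∠-170.0° V = -20.39 - j3.595 V.
Step 6 — Current: I = V / Z = -0.01674 + j0.001069 A = 0.01677∠176.3° A.
Step 7 — Complex power: S = V·I* = 0.3374 + j0.08195 VA.
Step 8 — Real power: P = Re(S) = 0.3374 W.
Step 9 — Reactive power: Q = Im(S) = 0.08195 VAR.
Step 10 — Apparent power: |S| = 0.3472 VA.
Step 11 — Power factor: PF = P/|S| = 0.9717 (lagging).

(a) P = 0.3374 W  (b) Q = 0.08195 VAR  (c) S = 0.3472 VA  (d) PF = 0.9717 (lagging)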